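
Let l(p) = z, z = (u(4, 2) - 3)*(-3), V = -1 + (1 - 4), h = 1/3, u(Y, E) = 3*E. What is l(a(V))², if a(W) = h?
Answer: 81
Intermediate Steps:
h = ⅓ ≈ 0.33333
V = -4 (V = -1 - 3 = -4)
a(W) = ⅓
z = -9 (z = (3*2 - 3)*(-3) = (6 - 3)*(-3) = 3*(-3) = -9)
l(p) = -9
l(a(V))² = (-9)² = 81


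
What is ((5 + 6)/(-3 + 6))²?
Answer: 121/9 ≈ 13.444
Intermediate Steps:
((5 + 6)/(-3 + 6))² = (11/3)² = 121/9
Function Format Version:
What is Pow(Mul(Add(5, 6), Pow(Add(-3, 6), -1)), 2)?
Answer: Rational(121, 9) ≈ 13.444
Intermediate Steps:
Pow(Mul(Add(5, 6), Pow(Add(-3, 6), -1)), 2) = Pow(Mul(11, Pow(3, -1)), 2) = Pow(Mul(11, Rational(1, 3)), 2) = Pow(Rational(11, 3), 2) = Rational(121, 9)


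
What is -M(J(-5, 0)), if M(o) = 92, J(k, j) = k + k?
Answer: -92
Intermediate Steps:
J(k, j) = 2*k
-M(J(-5, 0)) = -1*92 = -92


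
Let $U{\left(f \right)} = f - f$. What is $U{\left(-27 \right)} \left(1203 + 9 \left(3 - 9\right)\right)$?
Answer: $0$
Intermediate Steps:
$U{\left(f \right)} = 0$
$U{\left(-27 \right)} \left(1203 + 9 \left(3 - 9\right)\right) = 0 \left(1203 + 9 \left(3 - 9\right)\right) = 0 \left(1203 + 9 \left(-6\right)\right) = 0 \left(1203 - 54\right) = 0 \cdot 1149 = 0$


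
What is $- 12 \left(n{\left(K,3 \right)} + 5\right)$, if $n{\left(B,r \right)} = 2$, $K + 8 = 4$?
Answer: $-84$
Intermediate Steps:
$K = -4$ ($K = -8 + 4 = -4$)
$- 12 \left(n{\left(K,3 \right)} + 5\right) = - 12 \left(2 + 5\right) = \left(-12\right) 7 = -84$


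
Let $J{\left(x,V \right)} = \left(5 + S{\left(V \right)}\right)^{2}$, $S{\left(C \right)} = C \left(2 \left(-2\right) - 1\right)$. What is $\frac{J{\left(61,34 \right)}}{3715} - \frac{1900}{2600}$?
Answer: $\frac{127453}{19318} \approx 6.5976$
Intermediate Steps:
$S{\left(C \right)} = - 5 C$ ($S{\left(C \right)} = C \left(-4 - 1\right) = C \left(-5\right) = - 5 C$)
$J{\left(x,V \right)} = \left(5 - 5 V\right)^{2}$
$\frac{J{\left(61,34 \right)}}{3715} - \frac{1900}{2600} = \frac{25 \left(-1 + 34\right)^{2}}{3715} - \frac{1900}{2600} = 25 \cdot 33^{2} \cdot \frac{1}{3715} - \frac{19}{26} = 25 \cdot 1089 \cdot \frac{1}{3715} - \frac{19}{26} = 27225 \cdot \frac{1}{3715} - \frac{19}{26} = \frac{5445}{743} - \frac{19}{26} = \frac{127453}{19318}$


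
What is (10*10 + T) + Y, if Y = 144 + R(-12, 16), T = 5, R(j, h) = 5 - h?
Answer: 238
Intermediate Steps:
Y = 133 (Y = 144 + (5 - 1*16) = 144 + (5 - 16) = 144 - 11 = 133)
(10*10 + T) + Y = (10*10 + 5) + 133 = (100 + 5) + 133 = 105 + 133 = 238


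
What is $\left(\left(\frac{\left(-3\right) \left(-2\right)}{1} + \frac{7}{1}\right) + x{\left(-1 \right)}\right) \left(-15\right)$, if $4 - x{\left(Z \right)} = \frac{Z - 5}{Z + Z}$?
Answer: $-210$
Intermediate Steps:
$x{\left(Z \right)} = 4 - \frac{-5 + Z}{2 Z}$ ($x{\left(Z \right)} = 4 - \frac{Z - 5}{Z + Z} = 4 - \frac{-5 + Z}{2 Z}$)
$\left(\left(\frac{\left(-3\right) \left(-2\right)}{1} + \frac{7}{1}\right) + x{\left(-1 \right)}\right) \left(-15\right) = \left(\left(\frac{\left(-3\right) \left(-2\right)}{1} + \frac{7}{1}\right) + \frac{5 + 7 \left(-1\right)}{2 \left(-1\right)}\right) \left(-15\right) = \left(\left(6 \cdot 1 + 7 \cdot 1\right) + \frac{1}{2} \left(-1\right) \left(5 - 7\right)\right) \left(-15\right) = \left(\left(6 + 7\right) + \frac{1}{2} \left(-1\right) \left(-2\right)\right) \left(-15\right) = \left(13 + 1\right) \left(-15\right) = 14 \left(-15\right) = -210$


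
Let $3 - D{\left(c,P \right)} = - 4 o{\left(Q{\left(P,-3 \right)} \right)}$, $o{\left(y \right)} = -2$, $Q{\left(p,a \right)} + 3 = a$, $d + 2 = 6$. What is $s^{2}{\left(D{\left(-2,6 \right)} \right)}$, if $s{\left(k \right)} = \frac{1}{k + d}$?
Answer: $1$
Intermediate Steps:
$d = 4$ ($d = -2 + 6 = 4$)
$Q{\left(p,a \right)} = -3 + a$
$D{\left(c,P \right)} = -5$ ($D{\left(c,P \right)} = 3 - \left(-4\right) \left(-2\right) = 3 - 8 = -5$)
$s{\left(k \right)} = \frac{1}{4 + k}$ ($s{\left(k \right)} = \frac{1}{k + 4} = \frac{1}{4 + k}$)
$s^{2}{\left(D{\left(-2,6 \right)} \right)} = \left(\frac{1}{4 - 5}\right)^{2} = \left(\frac{1}{-1}\right)^{2} = \left(-1\right)^{2} = 1$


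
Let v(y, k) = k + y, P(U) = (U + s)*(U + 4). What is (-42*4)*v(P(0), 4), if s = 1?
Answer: -1344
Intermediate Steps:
P(U) = (1 + U)*(4 + U) (P(U) = (U + 1)*(U + 4) = (1 + U)*(4 + U))
(-42*4)*v(P(0), 4) = (-42*4)*(4 + (4 + 0² + 5*0)) = -168*(4 + (4 + 0 + 0)) = -168*(4 + 4) = -168*8 = -1344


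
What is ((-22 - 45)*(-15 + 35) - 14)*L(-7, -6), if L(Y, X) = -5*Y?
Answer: -47390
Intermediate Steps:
((-22 - 45)*(-15 + 35) - 14)*L(-7, -6) = ((-22 - 45)*(-15 + 35) - 14)*(-5*(-7)) = (-67*20 - 14)*35 = (-1340 - 14)*35 = -1354*35 = -47390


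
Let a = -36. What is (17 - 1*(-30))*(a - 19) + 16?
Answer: -2569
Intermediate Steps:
(17 - 1*(-30))*(a - 19) + 16 = (17 - 1*(-30))*(-36 - 19) + 16 = (17 + 30)*(-55) + 16 = 47*(-55) + 16 = -2585 + 16 = -2569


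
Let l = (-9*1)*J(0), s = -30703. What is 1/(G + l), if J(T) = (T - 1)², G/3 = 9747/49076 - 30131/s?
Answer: -1506780428/8227110561 ≈ -0.18315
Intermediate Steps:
G = 5333913291/1506780428 (G = 3*(9747/49076 - 30131/(-30703)) = 3*(9747*(1/49076) - 30131*(-1/30703)) = 3*(9747/49076 + 30131/30703) = 3*(1777971097/1506780428) = 5333913291/1506780428 ≈ 3.5399)
J(T) = (-1 + T)²
l = -9 (l = (-9*1)*(-1 + 0)² = -9*(-1)² = -9*1 = -9)
1/(G + l) = 1/(5333913291/1506780428 - 9) = 1/(-8227110561/1506780428) = -1506780428/8227110561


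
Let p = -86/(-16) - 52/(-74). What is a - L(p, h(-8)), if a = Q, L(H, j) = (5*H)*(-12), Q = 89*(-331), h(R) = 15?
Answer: -2152981/74 ≈ -29094.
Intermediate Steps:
p = 1799/296 (p = -86*(-1/16) - 52*(-1/74) = 43/8 + 26/37 = 1799/296 ≈ 6.0777)
Q = -29459
L(H, j) = -60*H
a = -29459
a - L(p, h(-8)) = -29459 - (-60)*1799/296 = -29459 - 1*(-26985/74) = -29459 + 26985/74 = -2152981/74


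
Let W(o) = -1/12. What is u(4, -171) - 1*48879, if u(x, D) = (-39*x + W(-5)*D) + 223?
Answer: -195191/4 ≈ -48798.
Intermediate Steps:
W(o) = -1/12 (W(o) = -1*1/12 = -1/12)
u(x, D) = 223 - 39*x - D/12 (u(x, D) = (-39*x - D/12) + 223 = 223 - 39*x - D/12)
u(4, -171) - 1*48879 = (223 - 39*4 - 1/12*(-171)) - 1*48879 = (223 - 156 + 57/4) - 48879 = 325/4 - 48879 = -195191/4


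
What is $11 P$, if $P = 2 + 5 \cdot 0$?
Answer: $22$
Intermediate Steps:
$P = 2$ ($P = 2 + 0 = 2$)
$11 P = 11 \cdot 2 = 22$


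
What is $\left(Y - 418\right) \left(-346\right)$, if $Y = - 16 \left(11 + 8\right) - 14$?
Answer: $254656$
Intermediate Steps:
$Y = -318$ ($Y = \left(-16\right) 19 - 14 = -304 - 14 = -318$)
$\left(Y - 418\right) \left(-346\right) = \left(-318 - 418\right) \left(-346\right) = \left(-736\right) \left(-346\right) = 254656$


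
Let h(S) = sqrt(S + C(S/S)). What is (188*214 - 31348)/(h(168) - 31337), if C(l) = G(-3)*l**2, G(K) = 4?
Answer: -278397908/982007397 - 17768*sqrt(43)/982007397 ≈ -0.28362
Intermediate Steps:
C(l) = 4*l**2
h(S) = sqrt(4 + S) (h(S) = sqrt(S + 4*(S/S)**2) = sqrt(S + 4*1**2) = sqrt(S + 4*1) = sqrt(S + 4) = sqrt(4 + S))
(188*214 - 31348)/(h(168) - 31337) = (188*214 - 31348)/(sqrt(4 + 168) - 31337) = (40232 - 31348)/(sqrt(172) - 31337) = 8884/(2*sqrt(43) - 31337) = 8884/(-31337 + 2*sqrt(43))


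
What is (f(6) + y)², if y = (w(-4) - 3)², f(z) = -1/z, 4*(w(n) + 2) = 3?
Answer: 737881/2304 ≈ 320.26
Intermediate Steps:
w(n) = -5/4 (w(n) = -2 + (¼)*3 = -2 + ¾ = -5/4)
y = 289/16 (y = (-5/4 - 3)² = (-17/4)² = 289/16 ≈ 18.063)
(f(6) + y)² = (-1/6 + 289/16)² = (-1*⅙ + 289/16)² = (-⅙ + 289/16)² = (859/48)² = 737881/2304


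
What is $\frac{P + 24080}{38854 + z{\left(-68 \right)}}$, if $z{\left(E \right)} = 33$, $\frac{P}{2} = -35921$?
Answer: $- \frac{47762}{38887} \approx -1.2282$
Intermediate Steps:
$P = -71842$ ($P = 2 \left(-35921\right) = -71842$)
$\frac{P + 24080}{38854 + z{\left(-68 \right)}} = \frac{-71842 + 24080}{38854 + 33} = - \frac{47762}{38887}$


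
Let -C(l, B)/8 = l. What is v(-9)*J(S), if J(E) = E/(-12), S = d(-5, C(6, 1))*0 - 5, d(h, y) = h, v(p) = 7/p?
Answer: -35/108 ≈ -0.32407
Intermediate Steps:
C(l, B) = -8*l
S = -5 (S = -5*0 - 5 = 0 - 5 = -5)
J(E) = -E/12 (J(E) = E*(-1/12) = -E/12)
v(-9)*J(S) = (7/(-9))*(-1/12*(-5)) = (7*(-1/9))*(5/12) = -7/9*5/12 = -35/108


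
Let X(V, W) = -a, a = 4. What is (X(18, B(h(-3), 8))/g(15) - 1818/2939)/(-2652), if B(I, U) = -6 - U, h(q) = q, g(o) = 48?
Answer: 24755/93530736 ≈ 0.00026467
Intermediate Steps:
X(V, W) = -4 (X(V, W) = -1*4 = -4)
(X(18, B(h(-3), 8))/g(15) - 1818/2939)/(-2652) = (-4/48 - 1818/2939)/(-2652) = (-4*1/48 - 1818*1/2939)*(-1/2652) = (-1/12 - 1818/2939)*(-1/2652) = -24755/35268*(-1/2652) = 24755/93530736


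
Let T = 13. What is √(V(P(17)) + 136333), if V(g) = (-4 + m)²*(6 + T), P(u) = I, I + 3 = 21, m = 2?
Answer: √136409 ≈ 369.34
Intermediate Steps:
I = 18 (I = -3 + 21 = 18)
P(u) = 18
V(g) = 76 (V(g) = (-4 + 2)²*(6 + 13) = (-2)²*19 = 4*19 = 76)
√(V(P(17)) + 136333) = √(76 + 136333) = √136409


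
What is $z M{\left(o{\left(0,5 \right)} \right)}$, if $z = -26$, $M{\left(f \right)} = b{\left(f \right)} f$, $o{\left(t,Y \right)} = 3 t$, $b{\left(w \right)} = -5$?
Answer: $0$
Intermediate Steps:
$M{\left(f \right)} = - 5 f$
$z M{\left(o{\left(0,5 \right)} \right)} = - 26 \left(- 5 \cdot 3 \cdot 0\right) = - 26 \left(\left(-5\right) 0\right) = \left(-26\right) 0 = 0$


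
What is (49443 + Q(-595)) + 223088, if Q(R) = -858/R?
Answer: 162156803/595 ≈ 2.7253e+5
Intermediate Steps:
(49443 + Q(-595)) + 223088 = (49443 - 858/(-595)) + 223088 = (49443 - 858*(-1/595)) + 223088 = (49443 + 858/595) + 223088 = 29419443/595 + 223088 = 162156803/595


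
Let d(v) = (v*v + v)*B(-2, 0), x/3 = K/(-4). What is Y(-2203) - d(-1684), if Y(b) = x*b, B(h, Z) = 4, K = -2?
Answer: -22679985/2 ≈ -1.1340e+7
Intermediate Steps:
x = 3/2 (x = 3*(-2/(-4)) = 3*(-2*(-¼)) = 3*(½) = 3/2 ≈ 1.5000)
Y(b) = 3*b/2
d(v) = 4*v + 4*v² (d(v) = (v*v + v)*4 = (v² + v)*4 = (v + v²)*4 = 4*v + 4*v²)
Y(-2203) - d(-1684) = (3/2)*(-2203) - 4*(-1684)*(1 - 1684) = -6609/2 - 4*(-1684)*(-1683) = -6609/2 - 1*11336688 = -6609/2 - 11336688 = -22679985/2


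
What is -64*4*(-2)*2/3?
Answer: 1024/3 ≈ 341.33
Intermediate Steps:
-64*4*(-2)*2/3 = -(-512)*2*(⅓) = -(-512)*2/3 = -64*(-16/3) = 1024/3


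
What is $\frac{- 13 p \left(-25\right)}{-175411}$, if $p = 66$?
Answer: $- \frac{21450}{175411} \approx -0.12228$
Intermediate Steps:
$\frac{- 13 p \left(-25\right)}{-175411} = \frac{\left(-13\right) 66 \left(-25\right)}{-175411} = \left(-858\right) \left(-25\right) \left(- \frac{1}{175411}\right) = 21450 \left(- \frac{1}{175411}\right) = - \frac{21450}{175411}$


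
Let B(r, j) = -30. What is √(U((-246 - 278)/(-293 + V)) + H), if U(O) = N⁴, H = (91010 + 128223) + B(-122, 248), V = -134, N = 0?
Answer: √219203 ≈ 468.19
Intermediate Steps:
H = 219203 (H = (91010 + 128223) - 30 = 219233 - 30 = 219203)
U(O) = 0 (U(O) = 0⁴ = 0)
√(U((-246 - 278)/(-293 + V)) + H) = √(0 + 219203) = √219203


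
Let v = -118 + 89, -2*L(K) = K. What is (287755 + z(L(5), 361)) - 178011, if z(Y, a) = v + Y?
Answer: 219425/2 ≈ 1.0971e+5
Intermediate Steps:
L(K) = -K/2
v = -29
z(Y, a) = -29 + Y
(287755 + z(L(5), 361)) - 178011 = (287755 + (-29 - 1/2*5)) - 178011 = (287755 + (-29 - 5/2)) - 178011 = (287755 - 63/2) - 178011 = 575447/2 - 178011 = 219425/2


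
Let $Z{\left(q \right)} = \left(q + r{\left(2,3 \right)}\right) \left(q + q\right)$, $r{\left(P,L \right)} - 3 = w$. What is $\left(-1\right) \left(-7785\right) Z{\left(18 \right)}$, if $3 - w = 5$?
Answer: $5324940$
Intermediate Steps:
$w = -2$ ($w = 3 - 5 = -2$)
$r{\left(P,L \right)} = 1$ ($r{\left(P,L \right)} = 3 - 2 = 1$)
$Z{\left(q \right)} = 2 q \left(1 + q\right)$ ($Z{\left(q \right)} = \left(q + 1\right) \left(q + q\right) = \left(1 + q\right) 2 q = 2 q \left(1 + q\right)$)
$\left(-1\right) \left(-7785\right) Z{\left(18 \right)} = \left(-1\right) \left(-7785\right) 2 \cdot 18 \left(1 + 18\right) = 7785 \cdot 2 \cdot 18 \cdot 19 = 7785 \cdot 684 = 5324940$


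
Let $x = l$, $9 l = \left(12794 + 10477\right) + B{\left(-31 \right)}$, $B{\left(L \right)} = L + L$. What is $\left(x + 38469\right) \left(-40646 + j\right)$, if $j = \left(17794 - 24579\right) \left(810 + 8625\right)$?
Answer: $- \frac{23664622211030}{9} \approx -2.6294 \cdot 10^{12}$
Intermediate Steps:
$B{\left(L \right)} = 2 L$
$j = -64016475$ ($j = \left(-6785\right) 9435 = -64016475$)
$l = \frac{23209}{9}$ ($l = \frac{\left(12794 + 10477\right) + 2 \left(-31\right)}{9} = \frac{23271 - 62}{9} = \frac{1}{9} \cdot 23209 = \frac{23209}{9} \approx 2578.8$)
$x = \frac{23209}{9} \approx 2578.8$
$\left(x + 38469\right) \left(-40646 + j\right) = \left(\frac{23209}{9} + 38469\right) \left(-40646 - 64016475\right) = \frac{369430}{9} \left(-64057121\right) = - \frac{23664622211030}{9}$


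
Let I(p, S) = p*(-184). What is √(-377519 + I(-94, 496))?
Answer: I*√360223 ≈ 600.19*I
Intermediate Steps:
I(p, S) = -184*p
√(-377519 + I(-94, 496)) = √(-377519 - 184*(-94)) = √(-377519 + 17296) = √(-360223) = I*√360223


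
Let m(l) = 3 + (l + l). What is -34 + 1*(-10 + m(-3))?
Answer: -47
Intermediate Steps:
m(l) = 3 + 2*l
-34 + 1*(-10 + m(-3)) = -34 + 1*(-10 + (3 + 2*(-3))) = -34 + 1*(-10 + (3 - 6)) = -34 + 1*(-10 - 3) = -34 + 1*(-13) = -34 - 13 = -47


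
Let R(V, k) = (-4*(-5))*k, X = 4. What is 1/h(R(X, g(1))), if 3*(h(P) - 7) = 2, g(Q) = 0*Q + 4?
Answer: 3/23 ≈ 0.13043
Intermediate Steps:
g(Q) = 4 (g(Q) = 0 + 4 = 4)
R(V, k) = 20*k
h(P) = 23/3 (h(P) = 7 + (⅓)*2 = 7 + ⅔ = 23/3)
1/h(R(X, g(1))) = 1/(23/3) = 3/23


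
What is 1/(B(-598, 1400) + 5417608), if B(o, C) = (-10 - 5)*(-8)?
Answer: 1/5417728 ≈ 1.8458e-7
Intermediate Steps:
B(o, C) = 120 (B(o, C) = -15*(-8) = 120)
1/(B(-598, 1400) + 5417608) = 1/(120 + 5417608) = 1/5417728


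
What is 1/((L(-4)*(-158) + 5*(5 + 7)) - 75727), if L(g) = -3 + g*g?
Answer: -1/77721 ≈ -1.2867e-5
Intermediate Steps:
L(g) = -3 + g²
1/((L(-4)*(-158) + 5*(5 + 7)) - 75727) = 1/(((-3 + (-4)²)*(-158) + 5*(5 + 7)) - 75727) = 1/(((-3 + 16)*(-158) + 5*12) - 75727) = 1/((13*(-158) + 60) - 75727) = 1/((-2054 + 60) - 75727) = 1/(-1994 - 75727) = 1/(-77721) = -1/77721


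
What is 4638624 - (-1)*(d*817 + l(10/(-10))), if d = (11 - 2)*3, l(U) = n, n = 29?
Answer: 4660712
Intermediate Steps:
l(U) = 29
d = 27 (d = 9*3 = 27)
4638624 - (-1)*(d*817 + l(10/(-10))) = 4638624 - (-1)*(27*817 + 29) = 4638624 - (-1)*(22059 + 29) = 4638624 - (-1)*22088 = 4638624 - 1*(-22088) = 4638624 + 22088 = 4660712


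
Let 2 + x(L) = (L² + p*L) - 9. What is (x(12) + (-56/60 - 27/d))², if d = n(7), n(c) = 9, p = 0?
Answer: 3748096/225 ≈ 16658.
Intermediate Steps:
x(L) = -11 + L² (x(L) = -2 + ((L² + 0*L) - 9) = -2 + ((L² + 0) - 9) = -2 + (L² - 9) = -2 + (-9 + L²) = -11 + L²)
d = 9
(x(12) + (-56/60 - 27/d))² = ((-11 + 12²) + (-56/60 - 27/9))² = ((-11 + 144) + (-56*1/60 - 27*⅑))² = (133 + (-14/15 - 3))² = (133 - 59/15)² = (1936/15)² = 3748096/225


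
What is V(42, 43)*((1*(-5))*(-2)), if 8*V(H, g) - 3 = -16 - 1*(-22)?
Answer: 45/4 ≈ 11.250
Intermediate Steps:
V(H, g) = 9/8 (V(H, g) = 3/8 + (-16 - 1*(-22))/8 = 3/8 + (-16 + 22)/8 = 3/8 + (⅛)*6 = 3/8 + ¾ = 9/8)
V(42, 43)*((1*(-5))*(-2)) = 9*((1*(-5))*(-2))/8 = 9*(-5*(-2))/8 = (9/8)*10 = 45/4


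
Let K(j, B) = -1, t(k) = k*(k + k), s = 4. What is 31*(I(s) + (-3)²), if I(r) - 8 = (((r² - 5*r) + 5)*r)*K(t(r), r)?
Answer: 403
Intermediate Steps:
t(k) = 2*k² (t(k) = k*(2*k) = 2*k²)
I(r) = 8 - r*(5 + r² - 5*r) (I(r) = 8 + (((r² - 5*r) + 5)*r)*(-1) = 8 + ((5 + r² - 5*r)*r)*(-1) = 8 + (r*(5 + r² - 5*r))*(-1) = 8 - r*(5 + r² - 5*r))
31*(I(s) + (-3)²) = 31*((8 - 1*4³ - 5*4 + 5*4²) + (-3)²) = 31*((8 - 1*64 - 20 + 5*16) + 9) = 31*((8 - 64 - 20 + 80) + 9) = 31*(4 + 9) = 31*13 = 403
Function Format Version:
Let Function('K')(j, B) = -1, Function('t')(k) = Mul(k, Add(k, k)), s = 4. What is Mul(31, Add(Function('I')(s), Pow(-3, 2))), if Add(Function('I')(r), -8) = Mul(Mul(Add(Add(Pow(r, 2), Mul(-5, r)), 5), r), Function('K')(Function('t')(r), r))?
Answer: 403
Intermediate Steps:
Function('t')(k) = Mul(2, Pow(k, 2)) (Function('t')(k) = Mul(k, Mul(2, k)) = Mul(2, Pow(k, 2)))
Function('I')(r) = Add(8, Mul(-1, r, Add(5, Pow(r, 2), Mul(-5, r)))) (Function('I')(r) = Add(8, Mul(Mul(Add(Add(Pow(r, 2), Mul(-5, r)), 5), r), -1)) = Add(8, Mul(Mul(Add(5, Pow(r, 2), Mul(-5, r)), r), -1)) = Add(8, Mul(Mul(r, Add(5, Pow(r, 2), Mul(-5, r))), -1)) = Add(8, Mul(-1, r, Add(5, Pow(r, 2), Mul(-5, r)))))
Mul(31, Add(Function('I')(s), Pow(-3, 2))) = Mul(31, Add(Add(8, Mul(-1, Pow(4, 3)), Mul(-5, 4), Mul(5, Pow(4, 2))), Pow(-3, 2))) = Mul(31, Add(Add(8, Mul(-1, 64), -20, Mul(5, 16)), 9)) = Mul(31, Add(Add(8, -64, -20, 80), 9)) = Mul(31, Add(4, 9)) = Mul(31, 13) = 403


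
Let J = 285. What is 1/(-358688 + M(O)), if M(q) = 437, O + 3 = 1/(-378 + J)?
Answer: -1/358251 ≈ -2.7913e-6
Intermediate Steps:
O = -280/93 (O = -3 + 1/(-378 + 285) = -3 + 1/(-93) = -3 - 1/93 = -280/93 ≈ -3.0108)
1/(-358688 + M(O)) = 1/(-358688 + 437) = 1/(-358251) = -1/358251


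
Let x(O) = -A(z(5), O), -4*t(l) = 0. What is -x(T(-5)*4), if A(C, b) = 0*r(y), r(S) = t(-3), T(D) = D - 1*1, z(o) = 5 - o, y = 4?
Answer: 0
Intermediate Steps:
t(l) = 0 (t(l) = -1/4*0 = 0)
T(D) = -1 + D (T(D) = D - 1 = -1 + D)
r(S) = 0
A(C, b) = 0 (A(C, b) = 0*0 = 0)
x(O) = 0 (x(O) = -1*0 = 0)
-x(T(-5)*4) = -1*0 = 0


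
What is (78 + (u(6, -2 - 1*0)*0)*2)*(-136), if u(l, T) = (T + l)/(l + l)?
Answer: -10608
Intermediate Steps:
u(l, T) = (T + l)/(2*l) (u(l, T) = (T + l)/((2*l)) = (T + l)*(1/(2*l)) = (T + l)/(2*l))
(78 + (u(6, -2 - 1*0)*0)*2)*(-136) = (78 + (((½)*((-2 - 1*0) + 6)/6)*0)*2)*(-136) = (78 + (((½)*(⅙)*((-2 + 0) + 6))*0)*2)*(-136) = (78 + (((½)*(⅙)*(-2 + 6))*0)*2)*(-136) = (78 + (((½)*(⅙)*4)*0)*2)*(-136) = (78 + ((⅓)*0)*2)*(-136) = (78 + 0*2)*(-136) = (78 + 0)*(-136) = 78*(-136) = -10608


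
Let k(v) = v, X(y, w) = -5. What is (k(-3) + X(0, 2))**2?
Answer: 64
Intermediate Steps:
(k(-3) + X(0, 2))**2 = (-3 - 5)**2 = (-8)**2 = 64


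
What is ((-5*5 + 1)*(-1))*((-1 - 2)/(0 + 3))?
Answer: -24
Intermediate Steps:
((-5*5 + 1)*(-1))*((-1 - 2)/(0 + 3)) = ((-25 + 1)*(-1))*(-3/3) = (-24*(-1))*(-3*⅓) = 24*(-1) = -24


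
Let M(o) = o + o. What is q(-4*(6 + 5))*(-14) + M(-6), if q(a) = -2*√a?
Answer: -12 + 56*I*√11 ≈ -12.0 + 185.73*I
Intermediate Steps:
M(o) = 2*o
q(-4*(6 + 5))*(-14) + M(-6) = -2*2*I*√(6 + 5)*(-14) + 2*(-6) = -2*2*I*√11*(-14) - 12 = -4*I*√11*(-14) - 12 = 56*I*√11 - 12 = -12 + 56*I*√11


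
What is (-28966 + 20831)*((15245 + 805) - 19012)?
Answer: 24095870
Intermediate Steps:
(-28966 + 20831)*((15245 + 805) - 19012) = -8135*(16050 - 19012) = -8135*(-2962) = 24095870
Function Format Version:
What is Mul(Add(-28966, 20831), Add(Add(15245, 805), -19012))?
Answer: 24095870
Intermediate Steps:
Mul(Add(-28966, 20831), Add(Add(15245, 805), -19012)) = Mul(-8135, Add(16050, -19012)) = Mul(-8135, -2962) = 24095870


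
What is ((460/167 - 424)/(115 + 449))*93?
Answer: -545197/7849 ≈ -69.461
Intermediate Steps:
((460/167 - 424)/(115 + 449))*93 = ((460*(1/167) - 424)/564)*93 = ((460/167 - 424)*(1/564))*93 = -70348/167*1/564*93 = -17587/23547*93 = -545197/7849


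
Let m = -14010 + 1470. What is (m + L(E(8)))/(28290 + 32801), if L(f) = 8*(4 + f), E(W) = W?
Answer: -12444/61091 ≈ -0.20370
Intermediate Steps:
m = -12540
L(f) = 32 + 8*f
(m + L(E(8)))/(28290 + 32801) = (-12540 + (32 + 8*8))/(28290 + 32801) = (-12540 + (32 + 64))/61091 = (-12540 + 96)*(1/61091) = -12444*1/61091 = -12444/61091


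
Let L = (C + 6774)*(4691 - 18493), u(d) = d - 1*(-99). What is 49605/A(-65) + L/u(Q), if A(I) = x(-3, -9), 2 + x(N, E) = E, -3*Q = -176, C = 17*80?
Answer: -338929419/473 ≈ -7.1655e+5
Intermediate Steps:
C = 1360
Q = 176/3 (Q = -⅓*(-176) = 176/3 ≈ 58.667)
x(N, E) = -2 + E
A(I) = -11 (A(I) = -2 - 9 = -11)
u(d) = 99 + d (u(d) = d + 99 = 99 + d)
L = -112265468 (L = (1360 + 6774)*(4691 - 18493) = 8134*(-13802) = -112265468)
49605/A(-65) + L/u(Q) = 49605/(-11) - 112265468/(99 + 176/3) = 49605*(-1/11) - 112265468/473/3 = -49605/11 - 112265468*3/473 = -49605/11 - 336796404/473 = -338929419/473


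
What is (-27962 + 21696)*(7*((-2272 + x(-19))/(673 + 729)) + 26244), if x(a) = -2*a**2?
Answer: -115210216290/701 ≈ -1.6435e+8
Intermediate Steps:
(-27962 + 21696)*(7*((-2272 + x(-19))/(673 + 729)) + 26244) = (-27962 + 21696)*(7*((-2272 - 2*(-19)**2)/(673 + 729)) + 26244) = -6266*(7*((-2272 - 2*361)/1402) + 26244) = -6266*(7*((-2272 - 722)*(1/1402)) + 26244) = -6266*(7*(-2994*1/1402) + 26244) = -6266*(7*(-1497/701) + 26244) = -6266*(-10479/701 + 26244) = -6266*18386565/701 = -115210216290/701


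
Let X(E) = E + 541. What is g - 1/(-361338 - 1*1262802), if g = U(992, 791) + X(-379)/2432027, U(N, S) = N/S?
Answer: 559794679629571/446344613491140 ≈ 1.2542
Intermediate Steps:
X(E) = 541 + E
g = 2412698926/1923733357 (g = 992/791 + (541 - 379)/2432027 = 992*(1/791) + 162*(1/2432027) = 992/791 + 162/2432027 = 2412698926/1923733357 ≈ 1.2542)
g - 1/(-361338 - 1*1262802) = 2412698926/1923733357 - 1/(-361338 - 1*1262802) = 2412698926/1923733357 - 1/(-361338 - 1262802) = 2412698926/1923733357 - 1/(-1624140) = 2412698926/1923733357 - 1*(-1/1624140) = 2412698926/1923733357 + 1/1624140 = 559794679629571/446344613491140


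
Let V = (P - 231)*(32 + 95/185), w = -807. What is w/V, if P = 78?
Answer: 9953/61353 ≈ 0.16223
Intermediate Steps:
V = -184059/37 (V = (78 - 231)*(32 + 95/185) = -153*(32 + 95*(1/185)) = -153*(32 + 19/37) = -153*1203/37 = -184059/37 ≈ -4974.6)
w/V = -807/(-184059/37) = -807*(-37/184059) = 9953/61353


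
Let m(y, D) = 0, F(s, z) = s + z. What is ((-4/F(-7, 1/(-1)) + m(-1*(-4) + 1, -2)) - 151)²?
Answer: 90601/4 ≈ 22650.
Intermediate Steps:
((-4/F(-7, 1/(-1)) + m(-1*(-4) + 1, -2)) - 151)² = ((-4/(-7 + 1/(-1)) + 0) - 151)² = ((-4/(-7 - 1) + 0) - 151)² = ((-4/(-8) + 0) - 151)² = ((-4*(-⅛) + 0) - 151)² = ((½ + 0) - 151)² = (½ - 151)² = (-301/2)² = 90601/4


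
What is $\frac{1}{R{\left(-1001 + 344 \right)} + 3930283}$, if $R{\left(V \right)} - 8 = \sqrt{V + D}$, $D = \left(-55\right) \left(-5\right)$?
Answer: $\frac{3930291}{15447187345063} - \frac{i \sqrt{382}}{15447187345063} \approx 2.5443 \cdot 10^{-7} - 1.2653 \cdot 10^{-12} i$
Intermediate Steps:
$D = 275$
$R{\left(V \right)} = 8 + \sqrt{275 + V}$ ($R{\left(V \right)} = 8 + \sqrt{V + 275} = 8 + \sqrt{275 + V}$)
$\frac{1}{R{\left(-1001 + 344 \right)} + 3930283} = \frac{1}{\left(8 + \sqrt{275 + \left(-1001 + 344\right)}\right) + 3930283} = \frac{1}{\left(8 + \sqrt{275 - 657}\right) + 3930283} = \frac{1}{\left(8 + \sqrt{-382}\right) + 3930283} = \frac{1}{\left(8 + i \sqrt{382}\right) + 3930283} = \frac{1}{3930291 + i \sqrt{382}}$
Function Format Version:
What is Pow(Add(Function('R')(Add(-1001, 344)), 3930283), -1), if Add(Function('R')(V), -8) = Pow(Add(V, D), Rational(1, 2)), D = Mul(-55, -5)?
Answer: Add(Rational(3930291, 15447187345063), Mul(Rational(-1, 15447187345063), I, Pow(382, Rational(1, 2)))) ≈ Add(2.5443e-7, Mul(-1.2653e-12, I))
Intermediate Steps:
D = 275
Function('R')(V) = Add(8, Pow(Add(275, V), Rational(1, 2))) (Function('R')(V) = Add(8, Pow(Add(V, 275), Rational(1, 2))) = Add(8, Pow(Add(275, V), Rational(1, 2))))
Pow(Add(Function('R')(Add(-1001, 344)), 3930283), -1) = Pow(Add(Add(8, Pow(Add(275, Add(-1001, 344)), Rational(1, 2))), 3930283), -1) = Pow(Add(Add(8, Pow(Add(275, -657), Rational(1, 2))), 3930283), -1) = Pow(Add(Add(8, Pow(-382, Rational(1, 2))), 3930283), -1) = Pow(Add(Add(8, Mul(I, Pow(382, Rational(1, 2)))), 3930283), -1) = Pow(Add(3930291, Mul(I, Pow(382, Rational(1, 2)))), -1)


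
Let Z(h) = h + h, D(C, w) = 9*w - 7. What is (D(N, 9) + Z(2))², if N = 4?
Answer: 6084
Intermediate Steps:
D(C, w) = -7 + 9*w
Z(h) = 2*h
(D(N, 9) + Z(2))² = ((-7 + 9*9) + 2*2)² = ((-7 + 81) + 4)² = (74 + 4)² = 78² = 6084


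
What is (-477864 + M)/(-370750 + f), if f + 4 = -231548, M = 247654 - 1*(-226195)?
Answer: 4015/602302 ≈ 0.0066661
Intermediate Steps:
M = 473849 (M = 247654 + 226195 = 473849)
f = -231552 (f = -4 - 231548 = -231552)
(-477864 + M)/(-370750 + f) = (-477864 + 473849)/(-370750 - 231552) = -4015/(-602302) = -4015*(-1/602302) = 4015/602302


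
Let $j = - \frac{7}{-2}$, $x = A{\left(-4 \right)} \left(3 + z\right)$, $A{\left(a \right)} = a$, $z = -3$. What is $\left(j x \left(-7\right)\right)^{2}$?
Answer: $0$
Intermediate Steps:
$x = 0$ ($x = - 4 \left(3 - 3\right) = \left(-4\right) 0 = 0$)
$j = \frac{7}{2}$ ($j = \left(-7\right) \left(- \frac{1}{2}\right) = \frac{7}{2} \approx 3.5$)
$\left(j x \left(-7\right)\right)^{2} = \left(\frac{7}{2} \cdot 0 \left(-7\right)\right)^{2} = \left(0 \left(-7\right)\right)^{2} = 0^{2} = 0$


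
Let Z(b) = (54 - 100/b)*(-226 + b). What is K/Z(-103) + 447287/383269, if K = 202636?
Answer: -511871190759/50996623333 ≈ -10.037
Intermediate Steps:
Z(b) = (-226 + b)*(54 - 100/b)
K/Z(-103) + 447287/383269 = 202636/(-12304 + 54*(-103) + 22600/(-103)) + 447287/383269 = 202636/(-12304 - 5562 + 22600*(-1/103)) + 447287*(1/383269) = 202636/(-12304 - 5562 - 22600/103) + 447287/383269 = 202636/(-1862798/103) + 447287/383269 = 202636*(-103/1862798) + 447287/383269 = -1490822/133057 + 447287/383269 = -511871190759/50996623333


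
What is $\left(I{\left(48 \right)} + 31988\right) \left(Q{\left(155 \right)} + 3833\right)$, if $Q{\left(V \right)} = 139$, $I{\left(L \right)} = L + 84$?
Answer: $127580640$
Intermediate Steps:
$I{\left(L \right)} = 84 + L$
$\left(I{\left(48 \right)} + 31988\right) \left(Q{\left(155 \right)} + 3833\right) = \left(\left(84 + 48\right) + 31988\right) \left(139 + 3833\right) = \left(132 + 31988\right) 3972 = 32120 \cdot 3972 = 127580640$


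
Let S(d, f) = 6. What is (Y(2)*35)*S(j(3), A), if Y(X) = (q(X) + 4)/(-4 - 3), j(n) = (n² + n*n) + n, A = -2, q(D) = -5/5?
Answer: -90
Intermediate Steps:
q(D) = -1 (q(D) = -5*⅕ = -1)
j(n) = n + 2*n² (j(n) = (n² + n²) + n = 2*n² + n = n + 2*n²)
Y(X) = -3/7 (Y(X) = (-1 + 4)/(-4 - 3) = 3/(-7) = 3*(-⅐) = -3/7)
(Y(2)*35)*S(j(3), A) = -3/7*35*6 = -15*6 = -90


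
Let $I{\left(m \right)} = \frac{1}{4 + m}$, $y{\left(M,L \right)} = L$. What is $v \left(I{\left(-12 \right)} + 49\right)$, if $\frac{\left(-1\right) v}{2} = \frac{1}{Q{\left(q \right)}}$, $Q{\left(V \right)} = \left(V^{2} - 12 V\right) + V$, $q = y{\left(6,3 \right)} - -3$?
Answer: $\frac{391}{120} \approx 3.2583$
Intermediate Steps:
$q = 6$ ($q = 3 - -3 = 3 + 3 = 6$)
$Q{\left(V \right)} = V^{2} - 11 V$
$v = \frac{1}{15}$ ($v = - \frac{2}{6 \left(-11 + 6\right)} = - \frac{2}{6 \left(-5\right)} = - \frac{2}{-30} = \left(-2\right) \left(- \frac{1}{30}\right) = \frac{1}{15} \approx 0.066667$)
$v \left(I{\left(-12 \right)} + 49\right) = \frac{\frac{1}{4 - 12} + 49}{15} = \frac{\frac{1}{-8} + 49}{15} = \frac{- \frac{1}{8} + 49}{15} = \frac{1}{15} \cdot \frac{391}{8} = \frac{391}{120}$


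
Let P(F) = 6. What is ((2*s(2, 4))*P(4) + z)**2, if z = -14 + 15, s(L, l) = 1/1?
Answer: 169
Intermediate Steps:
s(L, l) = 1
z = 1
((2*s(2, 4))*P(4) + z)**2 = ((2*1)*6 + 1)**2 = (2*6 + 1)**2 = (12 + 1)**2 = 13**2 = 169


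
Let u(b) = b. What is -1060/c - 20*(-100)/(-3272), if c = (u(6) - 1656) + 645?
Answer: 36458/82209 ≈ 0.44348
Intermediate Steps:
c = -1005 (c = (6 - 1656) + 645 = -1650 + 645 = -1005)
-1060/c - 20*(-100)/(-3272) = -1060/(-1005) - 20*(-100)/(-3272) = -1060*(-1/1005) + 2000*(-1/3272) = 212/201 - 250/409 = 36458/82209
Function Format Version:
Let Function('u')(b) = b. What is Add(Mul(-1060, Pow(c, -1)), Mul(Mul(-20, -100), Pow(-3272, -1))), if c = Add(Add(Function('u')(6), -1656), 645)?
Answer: Rational(36458, 82209) ≈ 0.44348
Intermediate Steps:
c = -1005 (c = Add(Add(6, -1656), 645) = Add(-1650, 645) = -1005)
Add(Mul(-1060, Pow(c, -1)), Mul(Mul(-20, -100), Pow(-3272, -1))) = Add(Mul(-1060, Pow(-1005, -1)), Mul(Mul(-20, -100), Pow(-3272, -1))) = Add(Mul(-1060, Rational(-1, 1005)), Mul(2000, Rational(-1, 3272))) = Add(Rational(212, 201), Rational(-250, 409)) = Rational(36458, 82209)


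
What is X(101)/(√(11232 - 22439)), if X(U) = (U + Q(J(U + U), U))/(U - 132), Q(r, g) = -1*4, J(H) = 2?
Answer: 97*I*√11207/347417 ≈ 0.029557*I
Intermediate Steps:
Q(r, g) = -4
X(U) = (-4 + U)/(-132 + U) (X(U) = (U - 4)/(U - 132) = (-4 + U)/(-132 + U))
X(101)/(√(11232 - 22439)) = ((-4 + 101)/(-132 + 101))/(√(11232 - 22439)) = (97/(-31))/(√(-11207)) = (-1/31*97)/((I*√11207)) = -(-97)*I*√11207/347417 = 97*I*√11207/347417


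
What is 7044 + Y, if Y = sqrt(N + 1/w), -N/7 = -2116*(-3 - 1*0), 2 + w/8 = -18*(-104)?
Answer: 7044 + I*sqrt(621552992665)/3740 ≈ 7044.0 + 210.8*I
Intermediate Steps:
w = 14960 (w = -16 + 8*(-18*(-104)) = -16 + 8*1872 = -16 + 14976 = 14960)
N = -44436 (N = -(-14812)*(-3 - 1*0) = -(-14812)*(-3 + 0) = -(-14812)*(-3) = -7*6348 = -44436)
Y = I*sqrt(621552992665)/3740 (Y = sqrt(-44436 + 1/14960) = sqrt(-664762559/14960) = I*sqrt(621552992665)/3740 ≈ 210.8*I)
7044 + Y = 7044 + I*sqrt(621552992665)/3740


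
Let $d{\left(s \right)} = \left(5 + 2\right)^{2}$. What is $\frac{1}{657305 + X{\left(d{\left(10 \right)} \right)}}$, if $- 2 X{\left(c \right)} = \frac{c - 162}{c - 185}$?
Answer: $\frac{272}{178786847} \approx 1.5214 \cdot 10^{-6}$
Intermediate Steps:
$d{\left(s \right)} = 49$ ($d{\left(s \right)} = 7^{2} = 49$)
$X{\left(c \right)} = - \frac{-162 + c}{2 \left(-185 + c\right)}$ ($X{\left(c \right)} = - \frac{\left(c - 162\right) \frac{1}{c - 185}}{2} = - \frac{\left(-162 + c\right) \frac{1}{-185 + c}}{2} = - \frac{\frac{1}{-185 + c} \left(-162 + c\right)}{2} = - \frac{-162 + c}{2 \left(-185 + c\right)}$)
$\frac{1}{657305 + X{\left(d{\left(10 \right)} \right)}} = \frac{1}{657305 + \frac{162 - 49}{2 \left(-185 + 49\right)}} = \frac{1}{657305 + \frac{162 - 49}{2 \left(-136\right)}} = \frac{1}{657305 + \frac{1}{2} \left(- \frac{1}{136}\right) 113} = \frac{1}{657305 - \frac{113}{272}} = \frac{1}{\frac{178786847}{272}} = \frac{272}{178786847}$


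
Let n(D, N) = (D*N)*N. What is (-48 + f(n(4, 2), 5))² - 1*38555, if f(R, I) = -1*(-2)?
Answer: -36439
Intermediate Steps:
n(D, N) = D*N²
f(R, I) = 2
(-48 + f(n(4, 2), 5))² - 1*38555 = (-48 + 2)² - 1*38555 = (-46)² - 38555 = 2116 - 38555 = -36439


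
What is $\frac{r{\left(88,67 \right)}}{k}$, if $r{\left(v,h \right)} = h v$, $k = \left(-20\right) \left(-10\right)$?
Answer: $\frac{737}{25} \approx 29.48$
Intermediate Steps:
$k = 200$
$\frac{r{\left(88,67 \right)}}{k} = \frac{67 \cdot 88}{200} = 5896 \cdot \frac{1}{200} = \frac{737}{25}$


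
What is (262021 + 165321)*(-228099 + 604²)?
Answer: 58424916214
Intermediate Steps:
(262021 + 165321)*(-228099 + 604²) = 427342*(-228099 + 364816) = 427342*136717 = 58424916214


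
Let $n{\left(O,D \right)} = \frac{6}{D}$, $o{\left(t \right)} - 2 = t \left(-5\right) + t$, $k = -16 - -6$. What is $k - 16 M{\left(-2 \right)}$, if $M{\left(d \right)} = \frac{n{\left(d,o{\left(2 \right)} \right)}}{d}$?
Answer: $-18$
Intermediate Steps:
$k = -10$ ($k = -16 + 6 = -10$)
$o{\left(t \right)} = 2 - 4 t$ ($o{\left(t \right)} = 2 + \left(t \left(-5\right) + t\right) = 2 + \left(- 5 t + t\right) = 2 - 4 t$)
$M{\left(d \right)} = - \frac{1}{d}$ ($M{\left(d \right)} = \frac{6 \frac{1}{2 - 8}}{d} = \frac{6 \frac{1}{-6}}{d} = \frac{6 \left(- \frac{1}{6}\right)}{d} = - \frac{1}{d}$)
$k - 16 M{\left(-2 \right)} = -10 - 16 \left(- \frac{1}{-2}\right) = -10 - 16 \left(\left(-1\right) \left(- \frac{1}{2}\right)\right) = -10 - 8 = -18$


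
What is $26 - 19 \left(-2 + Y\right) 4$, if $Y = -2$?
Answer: $330$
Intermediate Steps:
$26 - 19 \left(-2 + Y\right) 4 = 26 - 19 \left(-2 - 2\right) 4 = 26 - 19 \left(\left(-4\right) 4\right) = 26 - -304 = 26 + 304 = 330$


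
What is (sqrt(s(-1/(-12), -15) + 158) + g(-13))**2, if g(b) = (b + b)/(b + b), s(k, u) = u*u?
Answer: (1 + sqrt(383))**2 ≈ 423.14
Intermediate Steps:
s(k, u) = u**2
g(b) = 1 (g(b) = (2*b)/((2*b)) = (2*b)*(1/(2*b)) = 1)
(sqrt(s(-1/(-12), -15) + 158) + g(-13))**2 = (sqrt((-15)**2 + 158) + 1)**2 = (sqrt(225 + 158) + 1)**2 = (sqrt(383) + 1)**2 = (1 + sqrt(383))**2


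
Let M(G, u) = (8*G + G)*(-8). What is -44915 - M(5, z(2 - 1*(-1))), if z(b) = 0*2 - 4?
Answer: -44555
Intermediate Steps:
z(b) = -4 (z(b) = 0 - 4 = -4)
M(G, u) = -72*G (M(G, u) = (9*G)*(-8) = -72*G)
-44915 - M(5, z(2 - 1*(-1))) = -44915 - (-72)*5 = -44915 - 1*(-360) = -44915 + 360 = -44555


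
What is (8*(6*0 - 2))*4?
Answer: -64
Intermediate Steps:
(8*(6*0 - 2))*4 = (8*(0 - 2))*4 = (8*(-2))*4 = -16*4 = -64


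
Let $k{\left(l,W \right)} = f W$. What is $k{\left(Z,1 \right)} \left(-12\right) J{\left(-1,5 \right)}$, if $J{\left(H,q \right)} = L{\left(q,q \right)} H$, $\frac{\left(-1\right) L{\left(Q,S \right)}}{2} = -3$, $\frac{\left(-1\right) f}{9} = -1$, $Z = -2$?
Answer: $648$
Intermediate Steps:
$f = 9$ ($f = \left(-9\right) \left(-1\right) = 9$)
$L{\left(Q,S \right)} = 6$ ($L{\left(Q,S \right)} = \left(-2\right) \left(-3\right) = 6$)
$J{\left(H,q \right)} = 6 H$
$k{\left(l,W \right)} = 9 W$
$k{\left(Z,1 \right)} \left(-12\right) J{\left(-1,5 \right)} = 9 \cdot 1 \left(-12\right) 6 \left(-1\right) = 9 \left(-12\right) \left(-6\right) = \left(-108\right) \left(-6\right) = 648$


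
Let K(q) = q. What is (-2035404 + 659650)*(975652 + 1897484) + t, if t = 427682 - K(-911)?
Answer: -3952727915951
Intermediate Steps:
t = 428593 (t = 427682 - 1*(-911) = 427682 + 911 = 428593)
(-2035404 + 659650)*(975652 + 1897484) + t = (-2035404 + 659650)*(975652 + 1897484) + 428593 = -1375754*2873136 + 428593 = -3952728344544 + 428593 = -3952727915951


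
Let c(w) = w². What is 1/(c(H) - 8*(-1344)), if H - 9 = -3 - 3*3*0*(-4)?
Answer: 1/10788 ≈ 9.2696e-5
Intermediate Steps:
H = 6 (H = 9 + (-3 - 3*3*0*(-4)) = 9 + (-3 - 0*(-4)) = 9 + (-3 - 3*0) = 9 + (-3 + 0) = 9 - 3 = 6)
1/(c(H) - 8*(-1344)) = 1/(6² - 8*(-1344)) = 1/(36 + 10752) = 1/10788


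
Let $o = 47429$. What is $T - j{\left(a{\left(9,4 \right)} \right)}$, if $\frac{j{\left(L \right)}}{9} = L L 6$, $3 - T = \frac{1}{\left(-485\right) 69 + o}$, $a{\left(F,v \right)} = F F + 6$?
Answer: $- \frac{5707407973}{13964} \approx -4.0872 \cdot 10^{5}$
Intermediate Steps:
$a{\left(F,v \right)} = 6 + F^{2}$ ($a{\left(F,v \right)} = F^{2} + 6 = 6 + F^{2}$)
$T = \frac{41891}{13964}$ ($T = 3 - \frac{1}{\left(-485\right) 69 + 47429} = 3 - \frac{1}{-33465 + 47429} = 3 - \frac{1}{13964} = \frac{41891}{13964} \approx 2.9999$)
$j{\left(L \right)} = 54 L^{2}$ ($j{\left(L \right)} = 9 L L 6 = 9 L^{2} \cdot 6 = 9 \cdot 6 L^{2} = 54 L^{2}$)
$T - j{\left(a{\left(9,4 \right)} \right)} = \frac{41891}{13964} - 54 \left(6 + 9^{2}\right)^{2} = \frac{41891}{13964} - 54 \left(6 + 81\right)^{2} = \frac{41891}{13964} - 54 \cdot 87^{2} = \frac{41891}{13964} - 54 \cdot 7569 = \frac{41891}{13964} - 408726 = - \frac{5707407973}{13964}$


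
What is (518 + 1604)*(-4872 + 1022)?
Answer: -8169700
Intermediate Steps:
(518 + 1604)*(-4872 + 1022) = 2122*(-3850) = -8169700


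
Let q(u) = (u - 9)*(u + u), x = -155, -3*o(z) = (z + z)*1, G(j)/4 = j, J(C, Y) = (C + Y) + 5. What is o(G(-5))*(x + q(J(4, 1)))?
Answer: -1800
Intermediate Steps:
J(C, Y) = 5 + C + Y
G(j) = 4*j
o(z) = -2*z/3 (o(z) = -(z + z)/3 = -2*z/3)
q(u) = 2*u*(-9 + u) (q(u) = (-9 + u)*(2*u) = 2*u*(-9 + u))
o(G(-5))*(x + q(J(4, 1))) = (-8*(-5)/3)*(-155 + 2*(5 + 4 + 1)*(-9 + (5 + 4 + 1))) = (-⅔*(-20))*(-155 + 2*10*(-9 + 10)) = 40*(-155 + 2*10*1)/3 = 40*(-155 + 20)/3 = (40/3)*(-135) = -1800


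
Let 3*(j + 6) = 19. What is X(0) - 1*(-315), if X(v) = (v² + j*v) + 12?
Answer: 327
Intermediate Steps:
j = ⅓ (j = -6 + (⅓)*19 = -6 + 19/3 = ⅓ ≈ 0.33333)
X(v) = 12 + v² + v/3 (X(v) = (v² + v/3) + 12 = 12 + v² + v/3)
X(0) - 1*(-315) = (12 + 0² + (⅓)*0) - 1*(-315) = (12 + 0 + 0) + 315 = 12 + 315 = 327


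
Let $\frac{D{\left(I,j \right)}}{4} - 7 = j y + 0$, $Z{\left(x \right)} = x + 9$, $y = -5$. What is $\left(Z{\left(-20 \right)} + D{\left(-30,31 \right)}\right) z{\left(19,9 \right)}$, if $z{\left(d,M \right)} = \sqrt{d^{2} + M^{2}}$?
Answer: $- 603 \sqrt{442} \approx -12677.0$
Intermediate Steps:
$Z{\left(x \right)} = 9 + x$
$D{\left(I,j \right)} = 28 - 20 j$ ($D{\left(I,j \right)} = 28 + 4 \left(j \left(-5\right) + 0\right) = 28 + 4 \left(- 5 j + 0\right) = 28 + 4 \left(- 5 j\right) = 28 - 20 j$)
$z{\left(d,M \right)} = \sqrt{M^{2} + d^{2}}$
$\left(Z{\left(-20 \right)} + D{\left(-30,31 \right)}\right) z{\left(19,9 \right)} = \left(\left(9 - 20\right) + \left(28 - 620\right)\right) \sqrt{9^{2} + 19^{2}} = \left(-11 + \left(28 - 620\right)\right) \sqrt{81 + 361} = \left(-11 - 592\right) \sqrt{442} = - 603 \sqrt{442}$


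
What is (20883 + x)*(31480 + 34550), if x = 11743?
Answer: 2154294780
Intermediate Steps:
(20883 + x)*(31480 + 34550) = (20883 + 11743)*(31480 + 34550) = 32626*66030 = 2154294780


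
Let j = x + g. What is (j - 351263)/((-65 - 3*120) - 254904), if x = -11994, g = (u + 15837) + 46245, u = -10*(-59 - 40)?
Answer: 300185/255329 ≈ 1.1757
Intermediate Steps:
u = 990 (u = -10*(-99) = 990)
g = 63072 (g = (990 + 15837) + 46245 = 16827 + 46245 = 63072)
j = 51078 (j = -11994 + 63072 = 51078)
(j - 351263)/((-65 - 3*120) - 254904) = (51078 - 351263)/((-65 - 3*120) - 254904) = -300185/((-65 - 360) - 254904) = -300185/(-425 - 254904) = -300185/(-255329) = -300185*(-1/255329) = 300185/255329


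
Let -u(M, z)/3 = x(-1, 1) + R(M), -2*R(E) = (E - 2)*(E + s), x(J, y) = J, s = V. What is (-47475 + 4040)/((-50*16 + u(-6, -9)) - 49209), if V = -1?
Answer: 43435/49922 ≈ 0.87006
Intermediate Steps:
s = -1
R(E) = -(-1 + E)*(-2 + E)/2 (R(E) = -(E - 2)*(E - 1)/2 = -(-2 + E)*(-1 + E)/2 = -(-1 + E)*(-2 + E)/2)
u(M, z) = 6 - 9*M/2 + 3*M²/2 (u(M, z) = -3*(-1 + (-1 - M²/2 + 3*M/2)) = -3*(-2 - M²/2 + 3*M/2) = 6 - 9*M/2 + 3*M²/2)
(-47475 + 4040)/((-50*16 + u(-6, -9)) - 49209) = (-47475 + 4040)/((-50*16 + (6 - 9/2*(-6) + (3/2)*(-6)²)) - 49209) = -43435/((-800 + (6 + 27 + (3/2)*36)) - 49209) = -43435/((-800 + (6 + 27 + 54)) - 49209) = -43435/((-800 + 87) - 49209) = -43435/(-713 - 49209) = -43435/(-49922) = -43435*(-1/49922) = 43435/49922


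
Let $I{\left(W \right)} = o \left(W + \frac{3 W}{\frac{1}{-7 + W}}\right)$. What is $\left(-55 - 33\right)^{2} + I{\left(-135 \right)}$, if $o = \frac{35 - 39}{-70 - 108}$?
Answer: $\frac{803966}{89} \approx 9033.3$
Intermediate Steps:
$o = \frac{2}{89}$ ($o = - \frac{4}{-178} = \left(-4\right) \left(- \frac{1}{178}\right) = \frac{2}{89} \approx 0.022472$)
$I{\left(W \right)} = \frac{2 W}{89} + \frac{6 W \left(-7 + W\right)}{89}$ ($I{\left(W \right)} = \frac{2 \left(W + \frac{3 W}{\frac{1}{-7 + W}}\right)}{89} = \frac{2 \left(W + 3 W \left(-7 + W\right)\right)}{89} = \frac{2 W}{89} + \frac{6 W \left(-7 + W\right)}{89}$)
$\left(-55 - 33\right)^{2} + I{\left(-135 \right)} = \left(-55 - 33\right)^{2} + \frac{2}{89} \left(-135\right) \left(-20 + 3 \left(-135\right)\right) = \left(-88\right)^{2} + \frac{2}{89} \left(-135\right) \left(-20 - 405\right) = 7744 + \frac{2}{89} \left(-135\right) \left(-425\right) = 7744 + \frac{114750}{89} = \frac{803966}{89}$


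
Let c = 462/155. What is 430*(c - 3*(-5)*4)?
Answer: 839532/31 ≈ 27082.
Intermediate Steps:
c = 462/155 (c = 462*(1/155) = 462/155 ≈ 2.9806)
430*(c - 3*(-5)*4) = 430*(462/155 - 3*(-5)*4) = 430*(462/155 + 15*4) = 430*(462/155 + 60) = 430*(9762/155) = 839532/31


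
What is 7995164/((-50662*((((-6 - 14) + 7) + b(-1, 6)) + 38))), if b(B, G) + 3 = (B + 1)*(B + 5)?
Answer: -1998791/278641 ≈ -7.1734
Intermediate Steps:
b(B, G) = -3 + (1 + B)*(5 + B) (b(B, G) = -3 + (B + 1)*(B + 5) = -3 + (1 + B)*(5 + B))
7995164/((-50662*((((-6 - 14) + 7) + b(-1, 6)) + 38))) = 7995164/((-50662*((((-6 - 14) + 7) + (2 + (-1)**2 + 6*(-1))) + 38))) = 7995164/((-50662*(((-20 + 7) + (2 + 1 - 6)) + 38))) = 7995164/((-50662*((-13 - 3) + 38))) = 7995164/((-50662*(-16 + 38))) = 7995164/((-50662*22)) = 7995164/(-1114564) = 7995164*(-1/1114564) = -1998791/278641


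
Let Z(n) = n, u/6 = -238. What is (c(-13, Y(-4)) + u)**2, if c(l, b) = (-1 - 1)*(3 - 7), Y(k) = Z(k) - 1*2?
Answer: 2016400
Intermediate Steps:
u = -1428 (u = 6*(-238) = -1428)
Y(k) = -2 + k (Y(k) = k - 1*2 = k - 2 = -2 + k)
c(l, b) = 8 (c(l, b) = -2*(-4) = 8)
(c(-13, Y(-4)) + u)**2 = (8 - 1428)**2 = (-1420)**2 = 2016400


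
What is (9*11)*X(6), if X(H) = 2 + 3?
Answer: 495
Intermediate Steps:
X(H) = 5
(9*11)*X(6) = (9*11)*5 = 99*5 = 495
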